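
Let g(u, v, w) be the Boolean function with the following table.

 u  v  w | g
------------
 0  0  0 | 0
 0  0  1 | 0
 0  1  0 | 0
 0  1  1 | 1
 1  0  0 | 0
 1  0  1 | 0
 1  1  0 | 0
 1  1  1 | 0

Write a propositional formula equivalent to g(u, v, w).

g(u, v, w) = (~u & v) & w

Only row (0,1,1) gives 1. That row's minterm ¬u·v·w is g directly.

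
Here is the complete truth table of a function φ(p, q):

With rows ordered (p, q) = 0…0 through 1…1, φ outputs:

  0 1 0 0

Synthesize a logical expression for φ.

1 only at (0,1): NOT p AND q.

φ(p, q) = NOT p AND q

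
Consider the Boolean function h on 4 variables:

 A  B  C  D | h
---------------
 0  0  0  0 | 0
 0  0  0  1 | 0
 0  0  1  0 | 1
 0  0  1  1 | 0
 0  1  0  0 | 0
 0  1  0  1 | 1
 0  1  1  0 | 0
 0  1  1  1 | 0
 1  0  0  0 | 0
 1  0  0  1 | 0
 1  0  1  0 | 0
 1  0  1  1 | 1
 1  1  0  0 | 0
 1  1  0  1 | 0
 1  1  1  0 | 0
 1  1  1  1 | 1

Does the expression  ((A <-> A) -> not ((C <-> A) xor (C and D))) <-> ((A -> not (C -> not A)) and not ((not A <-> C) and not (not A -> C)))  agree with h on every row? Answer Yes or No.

No

Evaluate ((A <-> A) -> not ((C <-> A) xor (C and D))) <-> ((A -> not (C -> not A)) and not ((not A <-> C) and not (not A -> C))) on each row and compare to h:
  A=0, B=0, C=0, D=0: formula gives 0, h = 0 ✓
  A=0, B=0, C=0, D=1: formula gives 0, h = 0 ✓
  A=0, B=0, C=1, D=0: formula gives 1, h = 1 ✓
  A=0, B=0, C=1, D=1: formula gives 0, h = 0 ✓
  …
  A=0, B=1, C=0, D=1: formula gives 0, but h = 1 ✗
A single disagreement suffices: at (0,1,0,1) they differ, so the formula does not compute h.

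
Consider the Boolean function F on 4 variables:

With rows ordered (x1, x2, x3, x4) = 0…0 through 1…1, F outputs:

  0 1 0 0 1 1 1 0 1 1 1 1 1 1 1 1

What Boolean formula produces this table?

F(x1, x2, x3, x4) = NOT ((((((NOT x1 AND NOT x2) AND NOT x3) AND NOT x4) OR (((NOT x1 AND NOT x2) AND x3) AND NOT x4)) OR (((NOT x1 AND NOT x2) AND x3) AND x4)) OR (((NOT x1 AND x2) AND x3) AND x4))

The 0-rows are (0,0,0,0), (0,0,1,0), (0,0,1,1), (0,1,1,1). Take each as a conjunction (¬x1·¬x2·¬x3·¬x4, ¬x1·¬x2·x3·¬x4, ¬x1·¬x2·x3·x4, ¬x1·x2·x3·x4), form their disjunction, and complement — that gives a formula that is 1 everywhere F is.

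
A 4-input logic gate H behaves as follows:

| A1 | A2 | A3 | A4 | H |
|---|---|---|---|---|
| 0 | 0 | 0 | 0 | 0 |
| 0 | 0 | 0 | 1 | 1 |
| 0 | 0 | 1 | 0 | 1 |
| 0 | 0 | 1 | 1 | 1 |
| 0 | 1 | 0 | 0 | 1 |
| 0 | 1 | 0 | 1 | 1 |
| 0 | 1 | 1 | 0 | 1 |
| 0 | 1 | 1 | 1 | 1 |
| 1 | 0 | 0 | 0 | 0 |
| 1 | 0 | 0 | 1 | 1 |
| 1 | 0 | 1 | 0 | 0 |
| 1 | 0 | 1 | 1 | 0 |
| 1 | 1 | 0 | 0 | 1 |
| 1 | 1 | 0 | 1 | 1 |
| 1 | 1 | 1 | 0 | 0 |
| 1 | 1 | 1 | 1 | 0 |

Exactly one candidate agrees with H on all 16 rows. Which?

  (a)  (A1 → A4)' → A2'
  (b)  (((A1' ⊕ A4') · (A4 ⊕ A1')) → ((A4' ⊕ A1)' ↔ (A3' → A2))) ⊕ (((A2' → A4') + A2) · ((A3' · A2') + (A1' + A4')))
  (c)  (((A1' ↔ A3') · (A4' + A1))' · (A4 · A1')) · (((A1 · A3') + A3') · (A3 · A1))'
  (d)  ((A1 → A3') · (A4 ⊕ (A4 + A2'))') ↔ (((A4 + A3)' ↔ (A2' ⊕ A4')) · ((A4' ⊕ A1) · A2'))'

d

(a) fails at (0,0,0,0): the formula yields 1, H is 0.
(b) fails at (0,0,1,0): the formula yields 0, H is 1.
(c) fails at (0,0,1,0): the formula yields 0, H is 1.
Only (d) survives; checking it on all 16 rows confirms it matches H.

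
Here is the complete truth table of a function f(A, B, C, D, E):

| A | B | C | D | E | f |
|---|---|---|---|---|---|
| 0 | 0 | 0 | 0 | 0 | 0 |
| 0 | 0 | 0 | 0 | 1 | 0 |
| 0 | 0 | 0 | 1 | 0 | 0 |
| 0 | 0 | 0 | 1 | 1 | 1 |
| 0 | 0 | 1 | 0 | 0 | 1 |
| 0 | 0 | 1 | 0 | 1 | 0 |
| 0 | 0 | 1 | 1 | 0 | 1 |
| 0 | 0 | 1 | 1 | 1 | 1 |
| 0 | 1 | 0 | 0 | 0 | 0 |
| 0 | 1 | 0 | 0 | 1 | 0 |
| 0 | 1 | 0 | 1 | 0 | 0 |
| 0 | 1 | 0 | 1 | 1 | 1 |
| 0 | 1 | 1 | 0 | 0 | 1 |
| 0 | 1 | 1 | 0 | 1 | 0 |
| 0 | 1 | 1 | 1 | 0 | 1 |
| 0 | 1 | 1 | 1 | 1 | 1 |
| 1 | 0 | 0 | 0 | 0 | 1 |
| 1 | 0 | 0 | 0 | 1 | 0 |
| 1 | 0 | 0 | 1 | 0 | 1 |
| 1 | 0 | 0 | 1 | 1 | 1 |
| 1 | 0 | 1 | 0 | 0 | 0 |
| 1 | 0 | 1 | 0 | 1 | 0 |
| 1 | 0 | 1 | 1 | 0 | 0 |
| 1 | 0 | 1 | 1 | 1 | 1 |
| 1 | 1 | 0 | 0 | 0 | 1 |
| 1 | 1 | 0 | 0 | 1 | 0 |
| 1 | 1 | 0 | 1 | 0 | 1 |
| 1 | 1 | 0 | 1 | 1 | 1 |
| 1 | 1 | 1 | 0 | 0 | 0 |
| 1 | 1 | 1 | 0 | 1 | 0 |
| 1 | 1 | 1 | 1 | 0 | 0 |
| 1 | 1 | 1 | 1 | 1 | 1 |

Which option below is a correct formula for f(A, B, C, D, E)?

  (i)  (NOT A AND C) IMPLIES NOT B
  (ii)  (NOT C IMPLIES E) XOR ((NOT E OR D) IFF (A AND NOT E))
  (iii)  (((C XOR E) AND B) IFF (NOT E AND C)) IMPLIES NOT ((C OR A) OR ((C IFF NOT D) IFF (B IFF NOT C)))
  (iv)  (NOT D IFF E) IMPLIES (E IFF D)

(i) fails at (0,0,0,0,0): the formula yields 1, f is 0.
(iii) fails at (0,0,0,1,0): the formula yields 1, f is 0.
(iv) fails at (0,0,0,0,0): the formula yields 1, f is 0.
Only (ii) survives; checking it on all 32 rows confirms it matches f.

ii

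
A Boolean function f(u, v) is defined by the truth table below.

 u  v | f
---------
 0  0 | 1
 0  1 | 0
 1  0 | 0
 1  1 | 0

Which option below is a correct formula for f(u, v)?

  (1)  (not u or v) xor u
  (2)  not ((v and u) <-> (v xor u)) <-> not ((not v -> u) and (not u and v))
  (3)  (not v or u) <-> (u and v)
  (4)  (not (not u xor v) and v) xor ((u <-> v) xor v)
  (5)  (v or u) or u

4

(1) fails at (0,1): the formula yields 1, f is 0.
(2) fails at (0,0): the formula yields 0, f is 1.
(3) fails at (0,0): the formula yields 0, f is 1.
(5) fails at (0,0): the formula yields 0, f is 1.
Only (4) survives; checking it on all 4 rows confirms it matches f.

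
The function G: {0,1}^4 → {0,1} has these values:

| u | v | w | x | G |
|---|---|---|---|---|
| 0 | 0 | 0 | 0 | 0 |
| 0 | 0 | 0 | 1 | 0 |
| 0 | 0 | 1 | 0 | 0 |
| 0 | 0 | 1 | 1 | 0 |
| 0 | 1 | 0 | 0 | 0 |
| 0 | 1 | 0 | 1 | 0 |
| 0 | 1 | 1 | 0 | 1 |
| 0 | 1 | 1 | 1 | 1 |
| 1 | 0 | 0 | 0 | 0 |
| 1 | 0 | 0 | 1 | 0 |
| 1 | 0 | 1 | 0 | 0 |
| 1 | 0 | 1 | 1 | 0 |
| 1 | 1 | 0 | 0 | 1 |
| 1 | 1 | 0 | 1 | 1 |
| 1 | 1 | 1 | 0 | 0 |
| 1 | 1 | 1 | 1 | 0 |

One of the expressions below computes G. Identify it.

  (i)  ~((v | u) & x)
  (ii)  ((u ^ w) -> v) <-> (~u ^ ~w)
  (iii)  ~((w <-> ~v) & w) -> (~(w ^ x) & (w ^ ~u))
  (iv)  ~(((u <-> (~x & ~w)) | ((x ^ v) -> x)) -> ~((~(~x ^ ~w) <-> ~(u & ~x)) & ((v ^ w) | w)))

(i) fails at (0,0,0,0): the formula yields 1, G is 0.
(iii) fails at (0,0,0,0): the formula yields 1, G is 0.
(iv) fails at (0,0,1,1): the formula yields 1, G is 0.
Only (ii) survives; checking it on all 16 rows confirms it matches G.

ii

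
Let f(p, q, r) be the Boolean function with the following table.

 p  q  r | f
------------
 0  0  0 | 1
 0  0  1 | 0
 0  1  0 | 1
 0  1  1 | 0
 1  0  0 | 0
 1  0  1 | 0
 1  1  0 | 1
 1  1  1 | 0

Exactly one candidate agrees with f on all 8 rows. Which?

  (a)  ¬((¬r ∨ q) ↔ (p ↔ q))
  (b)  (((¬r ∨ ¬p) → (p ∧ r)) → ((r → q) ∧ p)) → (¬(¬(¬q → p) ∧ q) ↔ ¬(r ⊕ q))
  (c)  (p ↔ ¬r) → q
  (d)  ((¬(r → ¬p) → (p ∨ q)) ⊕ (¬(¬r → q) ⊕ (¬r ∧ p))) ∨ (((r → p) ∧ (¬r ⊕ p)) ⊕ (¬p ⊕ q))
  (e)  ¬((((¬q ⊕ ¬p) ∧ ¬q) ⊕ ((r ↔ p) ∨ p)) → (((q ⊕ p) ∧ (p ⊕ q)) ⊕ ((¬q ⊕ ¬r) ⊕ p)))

e

(a): at (0,0,0) it gives 0, but f = 1 — eliminated.
(b): at (0,1,0) it gives 0, but f = 1 — eliminated.
(c): at (0,1,1) it gives 1, but f = 0 — eliminated.
(d): at (0,0,0) it gives 0, but f = 1 — eliminated.
(e) is the remaining candidate, and it agrees with f on all 8 inputs.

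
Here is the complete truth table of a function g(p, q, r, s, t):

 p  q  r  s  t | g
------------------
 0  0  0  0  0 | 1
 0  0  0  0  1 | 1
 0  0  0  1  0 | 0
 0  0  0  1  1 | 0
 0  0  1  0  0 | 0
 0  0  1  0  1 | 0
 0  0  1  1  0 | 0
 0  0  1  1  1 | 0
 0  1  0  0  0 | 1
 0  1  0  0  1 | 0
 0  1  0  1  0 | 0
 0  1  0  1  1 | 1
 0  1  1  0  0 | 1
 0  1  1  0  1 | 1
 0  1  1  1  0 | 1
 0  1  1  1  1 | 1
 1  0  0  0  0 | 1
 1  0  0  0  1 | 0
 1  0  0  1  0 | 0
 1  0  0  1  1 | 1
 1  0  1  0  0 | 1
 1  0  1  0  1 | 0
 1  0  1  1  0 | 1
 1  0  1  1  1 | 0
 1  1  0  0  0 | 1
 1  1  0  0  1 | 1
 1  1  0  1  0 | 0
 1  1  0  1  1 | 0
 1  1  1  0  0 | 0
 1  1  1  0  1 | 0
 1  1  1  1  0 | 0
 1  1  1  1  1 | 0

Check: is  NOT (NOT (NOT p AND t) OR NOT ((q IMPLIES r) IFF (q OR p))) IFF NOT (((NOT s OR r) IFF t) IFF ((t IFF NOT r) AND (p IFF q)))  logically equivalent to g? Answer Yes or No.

Evaluate NOT (NOT (NOT p AND t) OR NOT ((q IMPLIES r) IFF (q OR p))) IFF NOT (((NOT s OR r) IFF t) IFF ((t IFF NOT r) AND (p IFF q))) on each row and compare to g:
  p=0, q=0, r=0, s=0, t=0: formula gives 1, g = 1 ✓
  p=0, q=0, r=0, s=0, t=1: formula gives 1, g = 1 ✓
  p=0, q=0, r=0, s=1, t=0: formula gives 0, g = 0 ✓
  p=0, q=0, r=0, s=1, t=1: formula gives 0, g = 0 ✓
  …and likewise for the remaining 28 rows.
All 32 rows match — the expression computes g exactly.

Yes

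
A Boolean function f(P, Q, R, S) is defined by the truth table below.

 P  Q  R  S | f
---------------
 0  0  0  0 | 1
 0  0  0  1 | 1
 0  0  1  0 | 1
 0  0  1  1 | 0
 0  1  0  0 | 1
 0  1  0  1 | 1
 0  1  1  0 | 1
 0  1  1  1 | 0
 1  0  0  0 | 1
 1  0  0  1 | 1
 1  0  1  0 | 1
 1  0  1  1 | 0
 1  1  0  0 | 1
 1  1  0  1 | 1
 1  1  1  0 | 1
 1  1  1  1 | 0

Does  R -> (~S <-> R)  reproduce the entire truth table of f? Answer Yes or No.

Yes

Check the formula against f row by row:
  P=0, Q=0, R=0, S=0: formula gives 1, f = 1 ✓
  P=0, Q=0, R=0, S=1: formula gives 1, f = 1 ✓
  P=0, Q=0, R=1, S=0: formula gives 1, f = 1 ✓
  P=0, Q=0, R=1, S=1: formula gives 0, f = 0 ✓
  … (the remaining 12 rows also agree.)
Every row agrees, so the formula is equivalent.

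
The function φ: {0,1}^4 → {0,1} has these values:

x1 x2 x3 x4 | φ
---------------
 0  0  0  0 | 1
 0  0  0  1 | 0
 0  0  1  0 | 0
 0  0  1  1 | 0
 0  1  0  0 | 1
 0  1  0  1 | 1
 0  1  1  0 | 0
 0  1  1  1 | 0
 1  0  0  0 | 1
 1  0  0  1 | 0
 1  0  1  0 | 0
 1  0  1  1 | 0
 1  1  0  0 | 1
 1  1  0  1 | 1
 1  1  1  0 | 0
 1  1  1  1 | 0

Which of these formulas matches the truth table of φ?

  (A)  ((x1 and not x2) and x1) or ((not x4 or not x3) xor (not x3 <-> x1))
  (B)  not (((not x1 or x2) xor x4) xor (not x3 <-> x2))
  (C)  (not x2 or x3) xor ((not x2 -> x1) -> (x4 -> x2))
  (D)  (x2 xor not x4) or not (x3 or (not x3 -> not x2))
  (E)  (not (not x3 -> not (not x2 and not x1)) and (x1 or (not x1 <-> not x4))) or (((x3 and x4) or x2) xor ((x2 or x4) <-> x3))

(A) fails at (0,0,0,1): the formula yields 1, φ is 0.
(B) fails at (0,0,0,0): the formula yields 0, φ is 1.
(C) fails at (0,0,0,0): the formula yields 0, φ is 1.
(D) fails at (0,0,1,0): the formula yields 1, φ is 0.
Only (E) survives; checking it on all 16 rows confirms it matches φ.

E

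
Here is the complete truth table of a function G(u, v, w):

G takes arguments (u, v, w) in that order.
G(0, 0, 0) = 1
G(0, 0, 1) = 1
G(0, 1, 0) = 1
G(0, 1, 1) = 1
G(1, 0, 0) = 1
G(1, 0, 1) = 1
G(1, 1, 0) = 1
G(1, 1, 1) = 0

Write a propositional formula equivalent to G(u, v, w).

G(u, v, w) = ¬((u ∧ v) ∧ w)

The output is 0 only when every input is 1 — NAND of all inputs.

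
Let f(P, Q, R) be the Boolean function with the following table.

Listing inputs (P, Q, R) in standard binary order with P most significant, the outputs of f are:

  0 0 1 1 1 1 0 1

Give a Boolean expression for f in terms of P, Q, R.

There are just 3 zero rows: (0,0,0), (0,0,1), (1,1,0). Their minterms are ¬P·¬Q·¬R, ¬P·¬Q·R, P·Q·¬R; the OR of those covers precisely the 0-outputs, and negating it yields f.

f(P, Q, R) = NOT ((((NOT P AND NOT Q) AND NOT R) OR ((NOT P AND NOT Q) AND R)) OR ((P AND Q) AND NOT R))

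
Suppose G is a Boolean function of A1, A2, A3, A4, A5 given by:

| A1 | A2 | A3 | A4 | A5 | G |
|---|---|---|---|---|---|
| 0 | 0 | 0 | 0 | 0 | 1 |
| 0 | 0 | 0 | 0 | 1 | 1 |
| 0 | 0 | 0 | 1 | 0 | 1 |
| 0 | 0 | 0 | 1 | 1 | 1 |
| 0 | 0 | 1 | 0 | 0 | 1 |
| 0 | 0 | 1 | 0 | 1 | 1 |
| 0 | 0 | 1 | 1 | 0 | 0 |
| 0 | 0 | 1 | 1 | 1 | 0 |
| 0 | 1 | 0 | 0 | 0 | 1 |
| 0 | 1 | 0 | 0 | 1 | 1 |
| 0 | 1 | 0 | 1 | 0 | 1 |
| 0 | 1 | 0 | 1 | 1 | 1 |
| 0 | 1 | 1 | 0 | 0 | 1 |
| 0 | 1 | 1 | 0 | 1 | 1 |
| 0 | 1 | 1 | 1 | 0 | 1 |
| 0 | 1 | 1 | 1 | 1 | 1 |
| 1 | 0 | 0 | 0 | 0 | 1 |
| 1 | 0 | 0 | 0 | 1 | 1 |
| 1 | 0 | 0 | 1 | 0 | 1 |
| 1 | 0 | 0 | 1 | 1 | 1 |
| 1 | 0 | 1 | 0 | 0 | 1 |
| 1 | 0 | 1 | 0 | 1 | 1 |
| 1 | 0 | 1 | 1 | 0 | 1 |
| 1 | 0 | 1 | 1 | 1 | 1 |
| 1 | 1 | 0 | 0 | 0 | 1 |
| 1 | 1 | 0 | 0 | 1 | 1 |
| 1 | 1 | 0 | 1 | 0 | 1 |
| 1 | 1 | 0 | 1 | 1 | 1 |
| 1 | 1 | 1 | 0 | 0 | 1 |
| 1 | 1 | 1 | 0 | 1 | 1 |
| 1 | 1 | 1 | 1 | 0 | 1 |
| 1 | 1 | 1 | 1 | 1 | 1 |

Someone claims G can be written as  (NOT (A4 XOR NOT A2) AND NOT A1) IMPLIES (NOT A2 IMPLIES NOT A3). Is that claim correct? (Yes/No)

Yes

Test each input against both G and the formula:
  A1=0, A2=0, A3=0, A4=0, A5=0: formula gives 1, G = 1 ✓
  A1=0, A2=0, A3=0, A4=0, A5=1: formula gives 1, G = 1 ✓
  A1=0, A2=0, A3=0, A4=1, A5=0: formula gives 1, G = 1 ✓
  A1=0, A2=0, A3=0, A4=1, A5=1: formula gives 1, G = 1 ✓
  … (the remaining 28 rows also agree.)
Every row agrees, so the formula is equivalent.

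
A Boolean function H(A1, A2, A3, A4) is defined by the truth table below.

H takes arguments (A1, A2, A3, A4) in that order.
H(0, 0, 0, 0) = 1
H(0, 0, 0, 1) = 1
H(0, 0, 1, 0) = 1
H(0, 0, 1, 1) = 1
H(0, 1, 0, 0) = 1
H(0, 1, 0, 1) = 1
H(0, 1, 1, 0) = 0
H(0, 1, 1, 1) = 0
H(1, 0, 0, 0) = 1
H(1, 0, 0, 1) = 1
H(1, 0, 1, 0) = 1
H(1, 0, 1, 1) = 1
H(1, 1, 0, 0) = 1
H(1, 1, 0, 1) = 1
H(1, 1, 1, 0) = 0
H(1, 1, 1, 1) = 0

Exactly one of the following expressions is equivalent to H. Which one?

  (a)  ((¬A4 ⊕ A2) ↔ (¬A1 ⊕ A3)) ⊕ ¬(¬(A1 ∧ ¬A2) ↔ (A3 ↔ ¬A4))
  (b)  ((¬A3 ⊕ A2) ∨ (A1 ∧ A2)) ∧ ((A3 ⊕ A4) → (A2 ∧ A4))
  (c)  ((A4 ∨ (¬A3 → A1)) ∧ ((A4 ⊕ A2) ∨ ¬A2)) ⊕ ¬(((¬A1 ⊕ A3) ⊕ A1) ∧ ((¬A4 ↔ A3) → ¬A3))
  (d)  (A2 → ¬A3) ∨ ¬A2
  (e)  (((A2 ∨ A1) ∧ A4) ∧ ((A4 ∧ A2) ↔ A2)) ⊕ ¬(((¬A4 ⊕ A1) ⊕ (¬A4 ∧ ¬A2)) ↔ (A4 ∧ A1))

(a) disagrees with H on (0,0,0,0) (formula → 0, table → 1); rule it out.
(b) disagrees with H on (0,0,0,1) (formula → 0, table → 1); rule it out.
(c) disagrees with H on (0,0,0,0) (formula → 0, table → 1); rule it out.
(e) disagrees with H on (0,0,0,0) (formula → 0, table → 1); rule it out.
(d) is the remaining candidate, and it agrees with H on all 16 inputs.

d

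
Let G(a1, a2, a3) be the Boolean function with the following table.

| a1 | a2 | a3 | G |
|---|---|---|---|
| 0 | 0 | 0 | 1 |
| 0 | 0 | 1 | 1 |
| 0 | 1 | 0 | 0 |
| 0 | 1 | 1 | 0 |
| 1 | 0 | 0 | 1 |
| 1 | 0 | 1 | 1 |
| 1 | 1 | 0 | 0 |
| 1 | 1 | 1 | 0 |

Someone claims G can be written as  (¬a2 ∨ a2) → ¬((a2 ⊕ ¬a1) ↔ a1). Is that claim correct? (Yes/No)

Evaluate (¬a2 ∨ a2) → ¬((a2 ⊕ ¬a1) ↔ a1) on each row and compare to G:
  a1=0, a2=0, a3=0: formula gives 1, G = 1 ✓
  a1=0, a2=0, a3=1: formula gives 1, G = 1 ✓
  a1=0, a2=1, a3=0: formula gives 0, G = 0 ✓
  a1=0, a2=1, a3=1: formula gives 0, G = 0 ✓
  a1=1, a2=0, a3=0: formula gives 1, G = 1 ✓
  …and likewise for the remaining 3 rows.
No disagreement on any input; they are logically equivalent.

Yes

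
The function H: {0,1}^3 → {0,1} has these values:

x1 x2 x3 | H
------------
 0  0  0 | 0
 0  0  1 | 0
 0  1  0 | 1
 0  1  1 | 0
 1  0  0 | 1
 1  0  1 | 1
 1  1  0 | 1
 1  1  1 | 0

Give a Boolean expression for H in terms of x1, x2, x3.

H(x1, x2, x3) = ((((not x1 and x2) and not x3) or ((x1 and not x2) and not x3)) or ((x1 and not x2) and x3)) or ((x1 and x2) and not x3)

H=1 on 4 inputs: (0,1,0), (1,0,0), (1,0,1), (1,1,0). Reading each as a conjunction of literals (¬x1·x2·¬x3, x1·¬x2·¬x3, x1·¬x2·x3, x1·x2·¬x3) and taking the OR gives the canonical DNF.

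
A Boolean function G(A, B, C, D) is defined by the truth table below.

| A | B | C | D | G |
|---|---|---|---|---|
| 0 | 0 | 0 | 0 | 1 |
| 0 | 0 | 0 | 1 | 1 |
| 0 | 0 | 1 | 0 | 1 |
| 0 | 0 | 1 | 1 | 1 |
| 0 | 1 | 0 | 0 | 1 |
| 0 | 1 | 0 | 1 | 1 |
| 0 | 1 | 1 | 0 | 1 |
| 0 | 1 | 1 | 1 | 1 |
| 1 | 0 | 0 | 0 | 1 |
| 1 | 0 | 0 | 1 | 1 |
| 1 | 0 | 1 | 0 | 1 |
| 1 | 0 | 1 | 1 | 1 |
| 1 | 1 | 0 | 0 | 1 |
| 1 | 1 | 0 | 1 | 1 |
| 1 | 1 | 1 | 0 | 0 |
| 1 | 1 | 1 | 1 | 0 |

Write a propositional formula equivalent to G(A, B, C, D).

G(A, B, C, D) = not ((((A and B) and C) and not D) or (((A and B) and C) and D))

The 0-rows are (1,1,1,0), (1,1,1,1). Take each as a conjunction (A·B·C·¬D, A·B·C·D), form their disjunction, and complement — that gives a formula that is 1 everywhere G is.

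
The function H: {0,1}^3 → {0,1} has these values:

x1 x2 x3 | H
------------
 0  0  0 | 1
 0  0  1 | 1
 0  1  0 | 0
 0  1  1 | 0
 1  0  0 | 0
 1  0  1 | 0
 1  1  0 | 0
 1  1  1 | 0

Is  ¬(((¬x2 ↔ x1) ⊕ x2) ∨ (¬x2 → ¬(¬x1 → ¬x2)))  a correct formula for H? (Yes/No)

Check the formula against H row by row:
  x1=0, x2=0, x3=0: formula gives 1, H = 1 ✓
  x1=0, x2=0, x3=1: formula gives 1, H = 1 ✓
  x1=0, x2=1, x3=0: formula gives 0, H = 0 ✓
  x1=0, x2=1, x3=1: formula gives 0, H = 0 ✓
  x1=1, x2=0, x3=0: formula gives 0, H = 0 ✓
  … (the remaining 3 rows also agree.)
No disagreement on any input; they are logically equivalent.

Yes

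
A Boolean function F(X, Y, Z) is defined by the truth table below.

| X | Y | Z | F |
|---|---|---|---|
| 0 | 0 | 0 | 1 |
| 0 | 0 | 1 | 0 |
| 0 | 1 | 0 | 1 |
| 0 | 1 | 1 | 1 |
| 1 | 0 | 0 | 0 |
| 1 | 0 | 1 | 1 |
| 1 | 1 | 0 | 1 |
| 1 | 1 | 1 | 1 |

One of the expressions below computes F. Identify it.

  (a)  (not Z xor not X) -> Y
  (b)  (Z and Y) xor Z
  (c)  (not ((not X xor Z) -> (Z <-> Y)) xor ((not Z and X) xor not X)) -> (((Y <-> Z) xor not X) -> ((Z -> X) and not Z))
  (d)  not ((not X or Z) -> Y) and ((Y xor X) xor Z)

a

(b): at (0,0,0) it gives 0, but F = 1 — eliminated.
(c): at (1,0,0) it gives 1, but F = 0 — eliminated.
(d): at (0,0,0) it gives 0, but F = 1 — eliminated.
That leaves (a). Evaluating it on every row reproduces the table of F exactly.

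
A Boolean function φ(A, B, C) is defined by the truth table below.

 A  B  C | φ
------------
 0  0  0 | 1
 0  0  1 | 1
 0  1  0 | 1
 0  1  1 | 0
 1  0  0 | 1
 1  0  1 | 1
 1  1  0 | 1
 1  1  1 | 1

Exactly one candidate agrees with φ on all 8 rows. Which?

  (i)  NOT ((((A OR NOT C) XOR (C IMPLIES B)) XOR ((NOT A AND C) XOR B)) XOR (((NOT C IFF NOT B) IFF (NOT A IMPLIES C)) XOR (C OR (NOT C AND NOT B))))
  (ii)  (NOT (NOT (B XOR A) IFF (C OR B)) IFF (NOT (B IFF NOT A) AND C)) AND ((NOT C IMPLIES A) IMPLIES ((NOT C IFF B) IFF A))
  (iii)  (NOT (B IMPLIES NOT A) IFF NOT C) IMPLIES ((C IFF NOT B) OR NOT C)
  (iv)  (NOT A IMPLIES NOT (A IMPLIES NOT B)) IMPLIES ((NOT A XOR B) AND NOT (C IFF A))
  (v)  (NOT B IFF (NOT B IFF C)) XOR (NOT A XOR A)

iii

(i) disagrees with φ on (0,0,0) (formula → 0, table → 1); rule it out.
(ii) disagrees with φ on (0,0,0) (formula → 0, table → 1); rule it out.
(iv) disagrees with φ on (0,1,1) (formula → 1, table → 0); rule it out.
(v) disagrees with φ on (0,0,1) (formula → 0, table → 1); rule it out.
That leaves (iii). Evaluating it on every row reproduces the table of φ exactly.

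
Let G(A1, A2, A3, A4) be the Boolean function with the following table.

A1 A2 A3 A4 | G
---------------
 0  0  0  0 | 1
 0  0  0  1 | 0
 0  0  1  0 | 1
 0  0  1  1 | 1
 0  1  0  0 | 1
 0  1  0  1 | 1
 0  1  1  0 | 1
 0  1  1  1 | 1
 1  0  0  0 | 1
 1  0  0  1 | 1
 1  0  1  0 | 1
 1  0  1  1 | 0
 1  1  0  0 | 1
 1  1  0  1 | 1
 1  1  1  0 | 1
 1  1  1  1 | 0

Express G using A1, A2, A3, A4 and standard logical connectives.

G(A1, A2, A3, A4) = ~(((((~A1 & ~A2) & ~A3) & A4) | (((A1 & ~A2) & A3) & A4)) | (((A1 & A2) & A3) & A4))

G is 0 on only 3 rows — (0,0,0,1), (1,0,1,1), (1,1,1,1). Writing each as a minterm (¬A1·¬A2·¬A3·A4, A1·¬A2·A3·A4, A1·A2·A3·A4) and OR-ing them characterizes exactly where G=0, so G is the negation of that disjunction.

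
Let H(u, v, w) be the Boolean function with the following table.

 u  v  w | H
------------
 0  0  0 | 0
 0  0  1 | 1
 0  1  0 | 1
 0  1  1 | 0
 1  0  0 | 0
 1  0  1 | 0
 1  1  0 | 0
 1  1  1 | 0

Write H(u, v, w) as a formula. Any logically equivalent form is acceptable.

Collect the rows where H=1 — (0,0,1), (0,1,0) — and write one minterm per row: ¬u·¬v·w, ¬u·v·¬w. Their union (logical OR) reproduces the table exactly.

H(u, v, w) = ((u' · v') · w) + ((u' · v) · w')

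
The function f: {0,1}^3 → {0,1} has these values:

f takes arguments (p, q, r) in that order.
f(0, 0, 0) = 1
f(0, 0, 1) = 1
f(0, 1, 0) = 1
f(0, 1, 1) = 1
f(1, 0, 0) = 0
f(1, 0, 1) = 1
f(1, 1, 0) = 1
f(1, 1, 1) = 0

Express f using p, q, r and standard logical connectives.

f(p, q, r) = ~(((p & ~q) & ~r) | ((p & q) & r))

There are just 2 zero rows: (1,0,0), (1,1,1). Their minterms are p·¬q·¬r, p·q·r; the OR of those covers precisely the 0-outputs, and negating it yields f.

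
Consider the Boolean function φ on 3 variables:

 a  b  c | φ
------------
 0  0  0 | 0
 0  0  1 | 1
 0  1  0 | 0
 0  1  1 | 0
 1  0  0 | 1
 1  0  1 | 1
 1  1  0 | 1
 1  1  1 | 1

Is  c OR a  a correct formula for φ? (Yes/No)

No

Test each input against both φ and the formula:
  a=0, b=0, c=0: formula gives 0, φ = 0 ✓
  a=0, b=0, c=1: formula gives 1, φ = 1 ✓
  a=0, b=1, c=0: formula gives 0, φ = 0 ✓
  a=0, b=1, c=1: formula gives 1, but φ = 0 ✗
Since they disagree at (0,1,1), the expression is not a correct formula for φ.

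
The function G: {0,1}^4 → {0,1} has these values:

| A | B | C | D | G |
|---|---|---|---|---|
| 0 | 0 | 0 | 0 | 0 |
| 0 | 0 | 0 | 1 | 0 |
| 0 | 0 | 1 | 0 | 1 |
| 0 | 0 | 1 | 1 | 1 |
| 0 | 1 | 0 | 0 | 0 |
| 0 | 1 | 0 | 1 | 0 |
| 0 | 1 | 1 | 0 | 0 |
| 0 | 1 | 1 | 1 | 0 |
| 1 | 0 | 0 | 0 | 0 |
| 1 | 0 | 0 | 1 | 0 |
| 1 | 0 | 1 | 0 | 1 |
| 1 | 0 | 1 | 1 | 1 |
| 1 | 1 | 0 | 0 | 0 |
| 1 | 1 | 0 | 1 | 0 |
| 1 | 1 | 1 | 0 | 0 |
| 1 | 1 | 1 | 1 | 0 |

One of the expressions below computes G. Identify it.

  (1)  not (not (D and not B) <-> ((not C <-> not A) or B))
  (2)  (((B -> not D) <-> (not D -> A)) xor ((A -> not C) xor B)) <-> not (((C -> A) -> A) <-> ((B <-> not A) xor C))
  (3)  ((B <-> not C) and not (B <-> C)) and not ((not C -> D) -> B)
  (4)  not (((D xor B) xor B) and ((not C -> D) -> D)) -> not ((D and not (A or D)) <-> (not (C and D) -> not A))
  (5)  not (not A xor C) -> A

(1) fails at (0,0,0,1): the formula yields 1, G is 0.
(2) fails at (0,0,0,1): the formula yields 1, G is 0.
(4) fails at (0,0,0,0): the formula yields 1, G is 0.
(5) fails at (0,0,0,0): the formula yields 1, G is 0.
Only (3) survives; checking it on all 16 rows confirms it matches G.

3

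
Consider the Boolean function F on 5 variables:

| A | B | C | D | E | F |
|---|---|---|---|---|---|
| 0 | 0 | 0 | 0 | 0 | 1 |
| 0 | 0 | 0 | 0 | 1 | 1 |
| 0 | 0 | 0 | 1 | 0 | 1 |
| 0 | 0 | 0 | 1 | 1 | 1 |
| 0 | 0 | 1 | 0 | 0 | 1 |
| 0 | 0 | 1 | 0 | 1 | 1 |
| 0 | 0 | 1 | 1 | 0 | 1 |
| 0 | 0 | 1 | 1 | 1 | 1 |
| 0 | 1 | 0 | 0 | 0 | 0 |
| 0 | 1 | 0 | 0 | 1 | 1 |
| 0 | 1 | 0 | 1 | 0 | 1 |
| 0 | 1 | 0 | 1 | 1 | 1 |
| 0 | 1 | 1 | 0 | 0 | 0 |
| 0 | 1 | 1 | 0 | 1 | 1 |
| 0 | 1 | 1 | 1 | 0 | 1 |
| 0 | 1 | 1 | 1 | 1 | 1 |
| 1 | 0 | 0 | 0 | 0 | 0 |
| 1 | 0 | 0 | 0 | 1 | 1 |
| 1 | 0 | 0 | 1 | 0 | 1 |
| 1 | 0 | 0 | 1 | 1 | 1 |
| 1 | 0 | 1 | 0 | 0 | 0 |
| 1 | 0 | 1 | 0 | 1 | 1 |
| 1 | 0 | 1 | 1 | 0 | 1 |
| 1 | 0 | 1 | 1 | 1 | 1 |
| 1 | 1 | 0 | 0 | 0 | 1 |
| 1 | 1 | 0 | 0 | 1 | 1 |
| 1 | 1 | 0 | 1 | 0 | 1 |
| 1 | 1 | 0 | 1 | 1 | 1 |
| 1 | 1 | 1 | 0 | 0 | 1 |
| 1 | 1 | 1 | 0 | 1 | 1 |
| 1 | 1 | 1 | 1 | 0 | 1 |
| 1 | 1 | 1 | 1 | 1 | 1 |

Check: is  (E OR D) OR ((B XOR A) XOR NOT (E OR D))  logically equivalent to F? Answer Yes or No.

Check the formula against F row by row:
  A=0, B=0, C=0, D=0, E=0: formula gives 1, F = 1 ✓
  A=0, B=0, C=0, D=0, E=1: formula gives 1, F = 1 ✓
  A=0, B=0, C=0, D=1, E=0: formula gives 1, F = 1 ✓
  A=0, B=0, C=0, D=1, E=1: formula gives 1, F = 1 ✓
  …and likewise for the remaining 28 rows.
No disagreement on any input; they are logically equivalent.

Yes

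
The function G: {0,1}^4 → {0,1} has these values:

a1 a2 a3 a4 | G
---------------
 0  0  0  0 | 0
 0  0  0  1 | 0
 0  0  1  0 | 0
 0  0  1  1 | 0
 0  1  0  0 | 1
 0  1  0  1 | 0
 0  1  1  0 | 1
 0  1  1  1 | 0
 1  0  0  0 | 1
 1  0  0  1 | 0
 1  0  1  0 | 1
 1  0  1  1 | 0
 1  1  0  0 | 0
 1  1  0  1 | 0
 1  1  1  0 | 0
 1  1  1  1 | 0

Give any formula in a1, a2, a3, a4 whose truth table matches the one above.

The 1-rows are (0,1,0,0), (0,1,1,0), (1,0,0,0), (1,0,1,0). Each contributes one minterm — ¬a1·a2·¬a3·¬a4; ¬a1·a2·a3·¬a4; a1·¬a2·¬a3·¬a4; a1·¬a2·a3·¬a4 — and their disjunction is a sum-of-products form of G.

G(a1, a2, a3, a4) = (((((~a1 & a2) & ~a3) & ~a4) | (((~a1 & a2) & a3) & ~a4)) | (((a1 & ~a2) & ~a3) & ~a4)) | (((a1 & ~a2) & a3) & ~a4)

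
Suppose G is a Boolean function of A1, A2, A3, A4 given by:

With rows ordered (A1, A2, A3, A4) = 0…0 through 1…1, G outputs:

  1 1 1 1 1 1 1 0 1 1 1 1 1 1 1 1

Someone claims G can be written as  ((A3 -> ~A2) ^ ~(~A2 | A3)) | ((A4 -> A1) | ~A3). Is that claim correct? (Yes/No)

Yes

Test each input against both G and the formula:
  A1=0, A2=0, A3=0, A4=0: formula gives 1, G = 1 ✓
  A1=0, A2=0, A3=0, A4=1: formula gives 1, G = 1 ✓
  A1=0, A2=0, A3=1, A4=0: formula gives 1, G = 1 ✓
  A1=0, A2=0, A3=1, A4=1: formula gives 1, G = 1 ✓
  …and likewise for the remaining 12 rows.
No disagreement on any input; they are logically equivalent.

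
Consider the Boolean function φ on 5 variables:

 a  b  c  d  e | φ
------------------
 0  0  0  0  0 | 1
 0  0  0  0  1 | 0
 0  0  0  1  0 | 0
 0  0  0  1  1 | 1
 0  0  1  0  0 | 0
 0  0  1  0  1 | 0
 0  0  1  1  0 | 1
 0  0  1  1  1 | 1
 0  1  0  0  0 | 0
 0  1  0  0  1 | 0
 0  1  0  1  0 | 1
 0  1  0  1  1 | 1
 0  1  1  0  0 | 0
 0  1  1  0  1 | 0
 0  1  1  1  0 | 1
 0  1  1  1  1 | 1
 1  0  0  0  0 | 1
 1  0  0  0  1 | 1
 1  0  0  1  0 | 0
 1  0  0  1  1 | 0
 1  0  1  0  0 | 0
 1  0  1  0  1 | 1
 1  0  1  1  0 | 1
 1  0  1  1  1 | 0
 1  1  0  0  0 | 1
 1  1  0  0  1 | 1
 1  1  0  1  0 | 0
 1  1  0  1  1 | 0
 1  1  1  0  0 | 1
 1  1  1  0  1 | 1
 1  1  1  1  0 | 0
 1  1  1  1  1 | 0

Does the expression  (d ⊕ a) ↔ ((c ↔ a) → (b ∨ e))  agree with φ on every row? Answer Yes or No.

Test each input against both φ and the formula:
  a=0, b=0, c=0, d=0, e=0: formula gives 1, φ = 1 ✓
  a=0, b=0, c=0, d=0, e=1: formula gives 0, φ = 0 ✓
  a=0, b=0, c=0, d=1, e=0: formula gives 0, φ = 0 ✓
  a=0, b=0, c=0, d=1, e=1: formula gives 1, φ = 1 ✓
  …and likewise for the remaining 28 rows.
No disagreement on any input; they are logically equivalent.

Yes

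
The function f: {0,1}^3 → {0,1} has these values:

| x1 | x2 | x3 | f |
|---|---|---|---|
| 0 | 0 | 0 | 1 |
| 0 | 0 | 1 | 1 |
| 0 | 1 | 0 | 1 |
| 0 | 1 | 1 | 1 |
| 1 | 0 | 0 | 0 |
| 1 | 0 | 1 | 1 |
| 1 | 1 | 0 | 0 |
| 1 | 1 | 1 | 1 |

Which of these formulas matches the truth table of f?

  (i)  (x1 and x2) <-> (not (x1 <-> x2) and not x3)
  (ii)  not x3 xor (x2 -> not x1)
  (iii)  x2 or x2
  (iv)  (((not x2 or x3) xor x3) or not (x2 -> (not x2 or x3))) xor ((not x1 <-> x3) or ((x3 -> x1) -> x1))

(i) disagrees with f on (0,1,0) (formula → 0, table → 1); rule it out.
(ii) disagrees with f on (0,0,0) (formula → 0, table → 1); rule it out.
(iii) disagrees with f on (0,0,0) (formula → 0, table → 1); rule it out.
(iv) is the remaining candidate, and it agrees with f on all 8 inputs.

iv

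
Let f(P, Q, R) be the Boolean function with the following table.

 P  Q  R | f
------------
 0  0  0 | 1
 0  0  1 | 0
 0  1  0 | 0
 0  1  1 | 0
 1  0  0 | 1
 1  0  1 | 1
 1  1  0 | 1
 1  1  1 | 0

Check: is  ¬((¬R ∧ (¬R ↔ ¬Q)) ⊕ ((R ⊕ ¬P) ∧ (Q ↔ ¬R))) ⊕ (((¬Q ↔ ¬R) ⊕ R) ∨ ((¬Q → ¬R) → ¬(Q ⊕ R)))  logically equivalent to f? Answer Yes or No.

Yes

Check the formula against f row by row:
  P=0, Q=0, R=0: formula gives 1, f = 1 ✓
  P=0, Q=0, R=1: formula gives 0, f = 0 ✓
  P=0, Q=1, R=0: formula gives 0, f = 0 ✓
  P=0, Q=1, R=1: formula gives 0, f = 0 ✓
  P=1, Q=0, R=0: formula gives 1, f = 1 ✓
  … (the remaining 3 rows also agree.)
No disagreement on any input; they are logically equivalent.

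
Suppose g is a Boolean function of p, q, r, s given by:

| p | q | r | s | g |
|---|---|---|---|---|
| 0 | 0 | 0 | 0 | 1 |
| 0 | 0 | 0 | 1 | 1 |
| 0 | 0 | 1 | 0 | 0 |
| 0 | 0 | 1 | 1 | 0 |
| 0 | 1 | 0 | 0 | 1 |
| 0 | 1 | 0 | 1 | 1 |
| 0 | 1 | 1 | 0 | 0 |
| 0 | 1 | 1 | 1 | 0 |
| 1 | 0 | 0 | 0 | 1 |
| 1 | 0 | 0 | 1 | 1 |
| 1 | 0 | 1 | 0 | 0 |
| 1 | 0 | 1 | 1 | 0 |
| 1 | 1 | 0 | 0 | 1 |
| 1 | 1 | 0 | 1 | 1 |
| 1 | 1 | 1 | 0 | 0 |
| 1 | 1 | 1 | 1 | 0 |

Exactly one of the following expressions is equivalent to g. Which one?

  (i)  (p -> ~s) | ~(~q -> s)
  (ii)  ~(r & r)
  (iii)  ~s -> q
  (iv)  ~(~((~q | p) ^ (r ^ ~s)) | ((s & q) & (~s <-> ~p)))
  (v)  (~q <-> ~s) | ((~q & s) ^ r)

ii

(i) disagrees with g on (0,0,1,0) (formula → 1, table → 0); rule it out.
(iii) disagrees with g on (0,0,0,0) (formula → 0, table → 1); rule it out.
(iv) disagrees with g on (0,0,0,0) (formula → 0, table → 1); rule it out.
(v) disagrees with g on (0,0,1,0) (formula → 1, table → 0); rule it out.
(ii) is the remaining candidate, and it agrees with g on all 16 inputs.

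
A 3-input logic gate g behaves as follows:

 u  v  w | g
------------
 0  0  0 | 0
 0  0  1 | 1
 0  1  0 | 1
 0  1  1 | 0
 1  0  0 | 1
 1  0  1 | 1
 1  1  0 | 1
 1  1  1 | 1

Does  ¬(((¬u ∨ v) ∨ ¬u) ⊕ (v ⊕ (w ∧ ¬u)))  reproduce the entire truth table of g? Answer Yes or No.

Test each input against both g and the formula:
  u=0, v=0, w=0: formula gives 0, g = 0 ✓
  u=0, v=0, w=1: formula gives 1, g = 1 ✓
  u=0, v=1, w=0: formula gives 1, g = 1 ✓
  u=0, v=1, w=1: formula gives 0, g = 0 ✓
  u=1, v=0, w=0: formula gives 1, g = 1 ✓
  … (the remaining 3 rows also agree.)
No disagreement on any input; they are logically equivalent.

Yes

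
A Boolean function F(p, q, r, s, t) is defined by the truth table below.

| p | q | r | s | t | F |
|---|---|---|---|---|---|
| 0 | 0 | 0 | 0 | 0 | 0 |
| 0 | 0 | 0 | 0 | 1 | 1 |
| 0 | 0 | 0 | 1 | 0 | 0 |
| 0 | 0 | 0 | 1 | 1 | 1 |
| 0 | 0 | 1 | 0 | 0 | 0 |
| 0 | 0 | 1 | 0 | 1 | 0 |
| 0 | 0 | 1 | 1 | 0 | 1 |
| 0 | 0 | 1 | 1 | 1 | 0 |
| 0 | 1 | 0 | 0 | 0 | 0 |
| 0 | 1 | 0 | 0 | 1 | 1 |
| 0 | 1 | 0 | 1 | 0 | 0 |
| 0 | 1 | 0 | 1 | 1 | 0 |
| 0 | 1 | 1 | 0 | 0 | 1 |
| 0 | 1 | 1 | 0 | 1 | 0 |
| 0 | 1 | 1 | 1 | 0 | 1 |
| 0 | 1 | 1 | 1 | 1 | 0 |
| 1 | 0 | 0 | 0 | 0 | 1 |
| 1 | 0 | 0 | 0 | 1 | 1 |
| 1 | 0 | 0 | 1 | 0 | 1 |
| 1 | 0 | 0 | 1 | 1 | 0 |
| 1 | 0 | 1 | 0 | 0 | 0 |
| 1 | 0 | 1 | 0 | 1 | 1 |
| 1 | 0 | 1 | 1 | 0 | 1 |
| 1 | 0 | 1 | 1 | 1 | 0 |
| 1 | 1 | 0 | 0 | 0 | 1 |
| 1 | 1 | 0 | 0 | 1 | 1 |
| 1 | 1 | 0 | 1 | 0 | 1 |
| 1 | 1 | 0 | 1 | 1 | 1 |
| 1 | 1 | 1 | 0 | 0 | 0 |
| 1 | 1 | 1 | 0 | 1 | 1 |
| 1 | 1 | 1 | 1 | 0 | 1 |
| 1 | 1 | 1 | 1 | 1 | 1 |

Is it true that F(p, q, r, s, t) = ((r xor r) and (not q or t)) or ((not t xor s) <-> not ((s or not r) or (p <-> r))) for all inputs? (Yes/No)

No

Evaluate ((r xor r) and (not q or t)) or ((not t xor s) <-> not ((s or not r) or (p <-> r))) on each row and compare to F:
  p=0, q=0, r=0, s=0, t=0: formula gives 0, F = 0 ✓
  p=0, q=0, r=0, s=0, t=1: formula gives 1, F = 1 ✓
  p=0, q=0, r=0, s=1, t=0: formula gives 1, but F = 0 ✗
A single disagreement suffices: at (0,0,0,1,0) they differ, so the formula does not compute F.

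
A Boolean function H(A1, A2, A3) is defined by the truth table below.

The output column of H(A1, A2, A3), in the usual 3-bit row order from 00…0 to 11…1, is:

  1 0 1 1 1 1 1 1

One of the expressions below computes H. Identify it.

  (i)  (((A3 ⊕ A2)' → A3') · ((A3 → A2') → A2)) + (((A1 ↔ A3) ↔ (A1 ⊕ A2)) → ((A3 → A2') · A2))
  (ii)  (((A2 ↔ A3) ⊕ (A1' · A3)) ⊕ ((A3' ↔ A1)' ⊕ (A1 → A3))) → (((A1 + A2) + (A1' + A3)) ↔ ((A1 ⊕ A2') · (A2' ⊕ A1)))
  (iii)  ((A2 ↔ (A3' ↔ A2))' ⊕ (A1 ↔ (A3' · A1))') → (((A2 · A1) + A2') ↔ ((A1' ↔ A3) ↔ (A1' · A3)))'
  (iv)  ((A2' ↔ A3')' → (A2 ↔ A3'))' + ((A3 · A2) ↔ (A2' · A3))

iii

(i) disagrees with H on (1,0,1) (formula → 0, table → 1); rule it out.
(ii) disagrees with H on (0,0,1) (formula → 1, table → 0); rule it out.
(iv) disagrees with H on (0,1,1) (formula → 0, table → 1); rule it out.
(iii) is the remaining candidate, and it agrees with H on all 8 inputs.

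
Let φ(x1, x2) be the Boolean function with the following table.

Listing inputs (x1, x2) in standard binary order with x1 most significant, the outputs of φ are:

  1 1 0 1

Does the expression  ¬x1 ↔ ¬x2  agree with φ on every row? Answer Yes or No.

Evaluate ¬x1 ↔ ¬x2 on each row and compare to φ:
  x1=0, x2=0: formula gives 1, φ = 1 ✓
  x1=0, x2=1: formula gives 0, but φ = 1 ✗
Row (0,1) is a counterexample, so the formula is not equivalent to φ.

No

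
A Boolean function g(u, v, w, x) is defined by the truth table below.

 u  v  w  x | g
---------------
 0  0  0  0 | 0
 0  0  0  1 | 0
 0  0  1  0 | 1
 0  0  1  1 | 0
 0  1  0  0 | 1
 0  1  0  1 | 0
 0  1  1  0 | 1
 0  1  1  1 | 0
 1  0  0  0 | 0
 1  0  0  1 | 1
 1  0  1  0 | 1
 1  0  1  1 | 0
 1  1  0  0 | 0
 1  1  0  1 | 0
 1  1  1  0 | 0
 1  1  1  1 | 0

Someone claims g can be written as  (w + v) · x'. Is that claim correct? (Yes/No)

Test each input against both g and the formula:
  u=0, v=0, w=0, x=0: formula gives 0, g = 0 ✓
  u=0, v=0, w=0, x=1: formula gives 0, g = 0 ✓
  u=0, v=0, w=1, x=0: formula gives 1, g = 1 ✓
  u=0, v=0, w=1, x=1: formula gives 0, g = 0 ✓
  …
  u=1, v=0, w=0, x=1: formula gives 0, but g = 1 ✗
Since they disagree at (1,0,0,1), the expression is not a correct formula for g.

No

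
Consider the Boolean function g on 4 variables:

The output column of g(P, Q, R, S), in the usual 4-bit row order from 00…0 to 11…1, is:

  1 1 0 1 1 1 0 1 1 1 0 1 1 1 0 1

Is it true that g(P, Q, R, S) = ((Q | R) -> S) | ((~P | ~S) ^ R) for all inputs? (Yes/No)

Check the formula against g row by row:
  P=0, Q=0, R=0, S=0: formula gives 1, g = 1 ✓
  P=0, Q=0, R=0, S=1: formula gives 1, g = 1 ✓
  P=0, Q=0, R=1, S=0: formula gives 0, g = 0 ✓
  P=0, Q=0, R=1, S=1: formula gives 1, g = 1 ✓
  …and likewise for the remaining 12 rows.
Every row agrees, so the formula is equivalent.

Yes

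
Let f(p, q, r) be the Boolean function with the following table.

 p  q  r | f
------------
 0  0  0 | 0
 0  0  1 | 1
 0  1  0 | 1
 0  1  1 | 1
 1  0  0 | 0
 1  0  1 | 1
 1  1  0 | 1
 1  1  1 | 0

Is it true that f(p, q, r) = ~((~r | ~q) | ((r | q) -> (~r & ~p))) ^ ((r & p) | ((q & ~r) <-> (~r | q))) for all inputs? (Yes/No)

Evaluate ~((~r | ~q) | ((r | q) -> (~r & ~p))) ^ ((r & p) | ((q & ~r) <-> (~r | q))) on each row and compare to f:
  p=0, q=0, r=0: formula gives 0, f = 0 ✓
  p=0, q=0, r=1: formula gives 1, f = 1 ✓
  p=0, q=1, r=0: formula gives 1, f = 1 ✓
  p=0, q=1, r=1: formula gives 1, f = 1 ✓
  p=1, q=0, r=0: formula gives 0, f = 0 ✓
  …and likewise for the remaining 3 rows.
All 8 rows match — the expression computes f exactly.

Yes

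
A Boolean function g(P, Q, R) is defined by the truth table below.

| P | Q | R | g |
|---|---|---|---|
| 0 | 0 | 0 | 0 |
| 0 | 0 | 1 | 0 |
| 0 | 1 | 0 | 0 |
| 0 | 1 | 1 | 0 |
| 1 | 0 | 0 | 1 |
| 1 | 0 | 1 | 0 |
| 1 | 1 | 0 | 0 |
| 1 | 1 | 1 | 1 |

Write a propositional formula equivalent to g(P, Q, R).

g=1 on 2 inputs: (1,0,0), (1,1,1). Reading each as a conjunction of literals (P·¬Q·¬R, P·Q·R) and taking the OR gives the canonical DNF.

g(P, Q, R) = ((P · Q') · R') + ((P · Q) · R)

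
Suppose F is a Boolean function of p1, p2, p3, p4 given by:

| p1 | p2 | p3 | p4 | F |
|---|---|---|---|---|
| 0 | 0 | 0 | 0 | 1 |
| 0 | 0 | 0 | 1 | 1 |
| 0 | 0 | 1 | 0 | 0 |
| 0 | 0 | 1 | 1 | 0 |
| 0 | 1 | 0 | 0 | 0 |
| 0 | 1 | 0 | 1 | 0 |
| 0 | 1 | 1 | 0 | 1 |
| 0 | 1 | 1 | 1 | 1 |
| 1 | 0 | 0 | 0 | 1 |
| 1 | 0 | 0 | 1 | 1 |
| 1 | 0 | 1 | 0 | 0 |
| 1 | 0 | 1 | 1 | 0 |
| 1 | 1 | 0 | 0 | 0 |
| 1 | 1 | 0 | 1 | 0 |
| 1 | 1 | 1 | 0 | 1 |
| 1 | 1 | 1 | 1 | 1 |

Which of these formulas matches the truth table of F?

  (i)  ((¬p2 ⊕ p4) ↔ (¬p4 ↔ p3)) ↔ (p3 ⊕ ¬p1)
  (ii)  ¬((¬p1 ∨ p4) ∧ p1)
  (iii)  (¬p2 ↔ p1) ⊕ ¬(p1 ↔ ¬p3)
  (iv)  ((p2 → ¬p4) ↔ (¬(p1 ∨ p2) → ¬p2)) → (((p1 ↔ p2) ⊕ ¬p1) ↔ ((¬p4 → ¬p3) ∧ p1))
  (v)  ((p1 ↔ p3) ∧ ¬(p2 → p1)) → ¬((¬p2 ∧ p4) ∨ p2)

(i) disagrees with F on (0,0,0,0) (formula → 0, table → 1); rule it out.
(ii) disagrees with F on (0,0,1,0) (formula → 1, table → 0); rule it out.
(iv) disagrees with F on (0,0,1,0) (formula → 1, table → 0); rule it out.
(v) disagrees with F on (0,0,1,0) (formula → 1, table → 0); rule it out.
That leaves (iii). Evaluating it on every row reproduces the table of F exactly.

iii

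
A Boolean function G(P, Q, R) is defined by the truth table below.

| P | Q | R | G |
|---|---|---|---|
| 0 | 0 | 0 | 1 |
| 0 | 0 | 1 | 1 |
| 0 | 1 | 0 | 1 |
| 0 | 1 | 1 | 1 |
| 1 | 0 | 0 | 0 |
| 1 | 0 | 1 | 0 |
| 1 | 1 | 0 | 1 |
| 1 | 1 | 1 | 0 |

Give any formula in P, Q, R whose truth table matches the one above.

G(P, Q, R) = ((((P · Q') · R') + ((P · Q') · R)) + ((P · Q) · R))'

There are just 3 zero rows: (1,0,0), (1,0,1), (1,1,1). Their minterms are P·¬Q·¬R, P·¬Q·R, P·Q·R; the OR of those covers precisely the 0-outputs, and negating it yields G.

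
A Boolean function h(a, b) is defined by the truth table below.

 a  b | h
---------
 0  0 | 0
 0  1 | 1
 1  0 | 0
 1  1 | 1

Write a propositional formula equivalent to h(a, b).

The output simply equals b.

h(a, b) = b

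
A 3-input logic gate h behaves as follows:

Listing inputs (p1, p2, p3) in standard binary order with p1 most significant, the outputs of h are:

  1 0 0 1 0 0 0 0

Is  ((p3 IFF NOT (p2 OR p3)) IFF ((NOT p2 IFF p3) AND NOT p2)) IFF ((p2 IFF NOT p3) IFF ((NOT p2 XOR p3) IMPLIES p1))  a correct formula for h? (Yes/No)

Evaluate ((p3 IFF NOT (p2 OR p3)) IFF ((NOT p2 IFF p3) AND NOT p2)) IFF ((p2 IFF NOT p3) IFF ((NOT p2 XOR p3) IMPLIES p1)) on each row and compare to h:
  p1=0, p2=0, p3=0: formula gives 1, h = 1 ✓
  p1=0, p2=0, p3=1: formula gives 0, h = 0 ✓
  p1=0, p2=1, p3=0: formula gives 0, h = 0 ✓
  p1=0, p2=1, p3=1: formula gives 1, h = 1 ✓
  p1=1, p2=0, p3=0: formula gives 0, h = 0 ✓
  … (the remaining 3 rows also agree.)
All 8 rows match — the expression computes h exactly.

Yes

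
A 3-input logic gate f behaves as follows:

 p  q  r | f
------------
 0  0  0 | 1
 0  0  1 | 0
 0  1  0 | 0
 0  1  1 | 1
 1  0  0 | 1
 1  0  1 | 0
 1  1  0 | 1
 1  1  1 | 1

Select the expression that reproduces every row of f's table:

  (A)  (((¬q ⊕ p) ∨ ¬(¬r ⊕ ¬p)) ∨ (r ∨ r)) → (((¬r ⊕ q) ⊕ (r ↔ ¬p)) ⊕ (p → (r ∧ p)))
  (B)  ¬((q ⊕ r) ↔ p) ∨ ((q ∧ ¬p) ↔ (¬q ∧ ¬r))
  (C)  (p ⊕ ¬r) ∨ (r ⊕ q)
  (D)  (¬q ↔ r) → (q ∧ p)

(A) fails at (0,0,0): the formula yields 0, f is 1.
(B) fails at (0,0,0): the formula yields 0, f is 1.
(C) fails at (0,0,1): the formula yields 1, f is 0.
Only (D) survives; checking it on all 8 rows confirms it matches f.

D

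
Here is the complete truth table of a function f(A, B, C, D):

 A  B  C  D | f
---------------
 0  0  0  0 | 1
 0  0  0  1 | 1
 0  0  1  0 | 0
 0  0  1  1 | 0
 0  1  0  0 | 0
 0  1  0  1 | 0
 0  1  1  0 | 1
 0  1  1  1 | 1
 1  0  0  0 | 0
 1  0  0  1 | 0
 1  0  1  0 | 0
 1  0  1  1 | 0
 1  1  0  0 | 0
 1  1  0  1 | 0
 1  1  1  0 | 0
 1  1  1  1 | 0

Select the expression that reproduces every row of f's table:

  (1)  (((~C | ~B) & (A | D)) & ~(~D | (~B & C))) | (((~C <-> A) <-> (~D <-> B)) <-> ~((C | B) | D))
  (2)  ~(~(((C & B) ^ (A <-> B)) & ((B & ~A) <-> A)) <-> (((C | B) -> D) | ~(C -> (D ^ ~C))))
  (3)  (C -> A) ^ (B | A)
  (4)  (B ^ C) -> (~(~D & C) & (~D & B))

3

(1) disagrees with f on (0,0,1,0) (formula → 1, table → 0); rule it out.
(2) disagrees with f on (0,0,1,0) (formula → 1, table → 0); rule it out.
(4) disagrees with f on (0,1,0,0) (formula → 1, table → 0); rule it out.
(3) is the remaining candidate, and it agrees with f on all 16 inputs.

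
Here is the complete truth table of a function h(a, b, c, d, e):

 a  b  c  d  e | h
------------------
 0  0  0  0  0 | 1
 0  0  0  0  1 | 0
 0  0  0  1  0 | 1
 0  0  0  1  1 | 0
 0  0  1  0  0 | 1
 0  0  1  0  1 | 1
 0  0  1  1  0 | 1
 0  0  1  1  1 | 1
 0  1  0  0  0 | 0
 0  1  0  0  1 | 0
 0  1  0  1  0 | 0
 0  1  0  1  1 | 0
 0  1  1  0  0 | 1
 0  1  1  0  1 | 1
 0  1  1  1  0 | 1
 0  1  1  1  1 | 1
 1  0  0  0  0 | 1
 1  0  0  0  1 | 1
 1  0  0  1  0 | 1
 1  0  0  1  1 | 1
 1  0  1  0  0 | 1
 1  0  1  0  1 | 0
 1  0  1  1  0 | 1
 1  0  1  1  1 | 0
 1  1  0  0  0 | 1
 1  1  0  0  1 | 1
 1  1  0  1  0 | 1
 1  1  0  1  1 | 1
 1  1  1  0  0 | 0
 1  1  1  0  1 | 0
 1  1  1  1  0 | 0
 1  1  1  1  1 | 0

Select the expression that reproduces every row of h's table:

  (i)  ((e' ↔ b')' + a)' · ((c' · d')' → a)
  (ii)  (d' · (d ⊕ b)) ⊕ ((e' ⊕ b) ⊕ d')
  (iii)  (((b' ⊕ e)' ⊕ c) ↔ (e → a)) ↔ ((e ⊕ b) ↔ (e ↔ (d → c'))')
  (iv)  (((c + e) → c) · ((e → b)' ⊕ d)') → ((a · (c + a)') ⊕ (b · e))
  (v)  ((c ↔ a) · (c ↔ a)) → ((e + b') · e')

(i) fails at (0,0,0,1,0): the formula yields 0, h is 1.
(ii) fails at (0,0,0,0,0): the formula yields 0, h is 1.
(iii) fails at (0,0,0,0,1): the formula yields 1, h is 0.
(iv) fails at (0,0,0,0,0): the formula yields 0, h is 1.
(v) is the remaining candidate, and it agrees with h on all 32 inputs.

v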